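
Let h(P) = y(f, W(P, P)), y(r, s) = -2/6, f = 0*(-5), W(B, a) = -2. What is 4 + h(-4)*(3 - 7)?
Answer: 16/3 ≈ 5.3333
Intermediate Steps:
f = 0
y(r, s) = -⅓ (y(r, s) = -2*⅙ = -⅓)
h(P) = -⅓
4 + h(-4)*(3 - 7) = 4 - (3 - 7)/3 = 4 - ⅓*(-4) = 4 + 4/3 = 16/3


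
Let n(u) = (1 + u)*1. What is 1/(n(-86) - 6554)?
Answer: -1/6639 ≈ -0.00015063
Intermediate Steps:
n(u) = 1 + u
1/(n(-86) - 6554) = 1/((1 - 86) - 6554) = 1/(-85 - 6554) = 1/(-6639) = -1/6639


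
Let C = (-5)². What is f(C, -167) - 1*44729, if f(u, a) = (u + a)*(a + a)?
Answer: 2699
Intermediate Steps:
C = 25
f(u, a) = 2*a*(a + u) (f(u, a) = (a + u)*(2*a) = 2*a*(a + u))
f(C, -167) - 1*44729 = 2*(-167)*(-167 + 25) - 1*44729 = 2*(-167)*(-142) - 44729 = 47428 - 44729 = 2699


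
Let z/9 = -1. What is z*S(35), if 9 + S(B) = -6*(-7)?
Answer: -297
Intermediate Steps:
S(B) = 33 (S(B) = -9 - 6*(-7) = -9 + 42 = 33)
z = -9 (z = 9*(-1) = -9)
z*S(35) = -9*33 = -297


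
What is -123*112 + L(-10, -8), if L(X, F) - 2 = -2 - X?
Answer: -13766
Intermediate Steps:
L(X, F) = -X (L(X, F) = 2 + (-2 - X) = -X)
-123*112 + L(-10, -8) = -123*112 - 1*(-10) = -13776 + 10 = -13766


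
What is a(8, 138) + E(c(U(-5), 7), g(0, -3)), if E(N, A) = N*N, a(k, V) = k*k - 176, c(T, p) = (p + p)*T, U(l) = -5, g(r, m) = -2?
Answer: 4788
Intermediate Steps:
c(T, p) = 2*T*p (c(T, p) = (2*p)*T = 2*T*p)
a(k, V) = -176 + k² (a(k, V) = k² - 176 = -176 + k²)
E(N, A) = N²
a(8, 138) + E(c(U(-5), 7), g(0, -3)) = (-176 + 8²) + (2*(-5)*7)² = (-176 + 64) + (-70)² = -112 + 4900 = 4788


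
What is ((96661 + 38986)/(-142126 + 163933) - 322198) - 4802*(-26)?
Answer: -4303388575/21807 ≈ -1.9734e+5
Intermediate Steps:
((96661 + 38986)/(-142126 + 163933) - 322198) - 4802*(-26) = (135647/21807 - 322198) + 124852 = -7026036139/21807 + 124852 = -4303388575/21807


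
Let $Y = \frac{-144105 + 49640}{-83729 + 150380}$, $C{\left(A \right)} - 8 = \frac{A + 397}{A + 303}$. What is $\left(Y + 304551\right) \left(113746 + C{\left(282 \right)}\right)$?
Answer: $\frac{1350801868841683484}{38990835} \approx 3.4644 \cdot 10^{10}$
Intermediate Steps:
$C{\left(A \right)} = 8 + \frac{397 + A}{303 + A}$ ($C{\left(A \right)} = 8 + \frac{A + 397}{A + 303} = 8 + \frac{397 + A}{303 + A}$)
$Y = - \frac{94465}{66651} \approx -1.4173$
$\left(Y + 304551\right) \left(113746 + C{\left(282 \right)}\right) = \left(- \frac{94465}{66651} + 304551\right) \left(113746 + \frac{2821 + 9 \cdot 282}{303 + 282}\right) = \frac{20298534236 \left(113746 + \frac{2821 + 2538}{585}\right)}{66651} = \frac{20298534236 \left(113746 + \frac{1}{585} \cdot 5359\right)}{66651} = \frac{20298534236 \left(113746 + \frac{5359}{585}\right)}{66651} = \frac{20298534236}{66651} \cdot \frac{66546769}{585} = \frac{1350801868841683484}{38990835}$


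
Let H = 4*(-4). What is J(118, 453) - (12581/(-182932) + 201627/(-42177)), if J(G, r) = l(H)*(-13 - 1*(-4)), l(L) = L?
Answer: 382816655339/2571840988 ≈ 148.85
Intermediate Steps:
H = -16
J(G, r) = 144 (J(G, r) = -16*(-13 - 1*(-4)) = -16*(-13 + 4) = -16*(-9) = 144)
J(118, 453) - (12581/(-182932) + 201627/(-42177)) = 144 - (12581/(-182932) + 201627/(-42177)) = 144 - (12581*(-1/182932) + 201627*(-1/42177)) = 144 - (-12581/182932 - 67209/14059) = 144 - 1*(-12471553067/2571840988) = 144 + 12471553067/2571840988 = 382816655339/2571840988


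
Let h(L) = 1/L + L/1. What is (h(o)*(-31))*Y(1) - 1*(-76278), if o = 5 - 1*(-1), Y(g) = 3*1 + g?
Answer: 226540/3 ≈ 75513.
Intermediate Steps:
Y(g) = 3 + g
o = 6 (o = 5 + 1 = 6)
h(L) = L + 1/L (h(L) = 1/L + L*1 = 1/L + L = L + 1/L)
(h(o)*(-31))*Y(1) - 1*(-76278) = ((6 + 1/6)*(-31))*(3 + 1) - 1*(-76278) = ((6 + ⅙)*(-31))*4 + 76278 = ((37/6)*(-31))*4 + 76278 = -1147/6*4 + 76278 = -2294/3 + 76278 = 226540/3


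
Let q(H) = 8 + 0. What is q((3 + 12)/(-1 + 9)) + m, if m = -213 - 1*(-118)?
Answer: -87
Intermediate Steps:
m = -95 (m = -213 + 118 = -95)
q(H) = 8
q((3 + 12)/(-1 + 9)) + m = 8 - 95 = -87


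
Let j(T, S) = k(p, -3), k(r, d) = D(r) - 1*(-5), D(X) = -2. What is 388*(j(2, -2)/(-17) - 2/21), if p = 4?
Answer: -37636/357 ≈ -105.42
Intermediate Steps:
k(r, d) = 3 (k(r, d) = -2 - 1*(-5) = -2 + 5 = 3)
j(T, S) = 3
388*(j(2, -2)/(-17) - 2/21) = 388*(3/(-17) - 2/21) = 388*(3*(-1/17) - 2*1/21) = 388*(-3/17 - 2/21) = 388*(-97/357) = -37636/357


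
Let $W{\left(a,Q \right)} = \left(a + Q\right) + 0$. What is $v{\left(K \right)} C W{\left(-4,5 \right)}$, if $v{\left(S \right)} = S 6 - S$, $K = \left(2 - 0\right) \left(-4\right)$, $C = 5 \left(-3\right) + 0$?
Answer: $600$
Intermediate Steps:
$C = -15$ ($C = -15 + 0 = -15$)
$K = -8$ ($K = \left(2 + 0\right) \left(-4\right) = 2 \left(-4\right) = -8$)
$W{\left(a,Q \right)} = Q + a$ ($W{\left(a,Q \right)} = \left(Q + a\right) + 0 = Q + a$)
$v{\left(S \right)} = 5 S$ ($v{\left(S \right)} = 6 S - S = 5 S$)
$v{\left(K \right)} C W{\left(-4,5 \right)} = 5 \left(-8\right) \left(-15\right) \left(5 - 4\right) = \left(-40\right) \left(-15\right) 1 = 600 \cdot 1 = 600$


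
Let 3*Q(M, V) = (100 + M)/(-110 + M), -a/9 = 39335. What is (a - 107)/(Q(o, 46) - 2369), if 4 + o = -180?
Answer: 7436562/49747 ≈ 149.49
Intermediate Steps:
o = -184 (o = -4 - 180 = -184)
a = -354015 (a = -9*39335 = -354015)
Q(M, V) = (100 + M)/(3*(-110 + M)) (Q(M, V) = ((100 + M)/(-110 + M))/3 = (100 + M)/(3*(-110 + M)))
(a - 107)/(Q(o, 46) - 2369) = (-354015 - 107)/((100 - 184)/(3*(-110 - 184)) - 2369) = -354122/((⅓)*(-84)/(-294) - 2369) = -354122/((⅓)*(-1/294)*(-84) - 2369) = -354122/(2/21 - 2369) = -354122/(-49747/21) = -354122*(-21/49747) = 7436562/49747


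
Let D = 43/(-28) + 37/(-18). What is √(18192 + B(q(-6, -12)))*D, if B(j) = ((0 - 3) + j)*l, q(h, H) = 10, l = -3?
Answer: -905*√2019/84 ≈ -484.10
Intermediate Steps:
D = -905/252 (D = 43*(-1/28) + 37*(-1/18) = -43/28 - 37/18 = -905/252 ≈ -3.5913)
B(j) = 9 - 3*j (B(j) = ((0 - 3) + j)*(-3) = (-3 + j)*(-3) = 9 - 3*j)
√(18192 + B(q(-6, -12)))*D = √(18192 + (9 - 3*10))*(-905/252) = √(18192 + (9 - 30))*(-905/252) = √(18192 - 21)*(-905/252) = √18171*(-905/252) = (3*√2019)*(-905/252) = -905*√2019/84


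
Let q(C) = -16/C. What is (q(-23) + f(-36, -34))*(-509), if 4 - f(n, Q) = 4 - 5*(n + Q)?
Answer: 4089306/23 ≈ 1.7780e+5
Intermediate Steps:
f(n, Q) = 5*Q + 5*n (f(n, Q) = 4 - (4 - 5*(n + Q)) = 4 - (4 - 5*(Q + n)) = 4 - (4 + (-5*Q - 5*n)) = 4 - (4 - 5*Q - 5*n) = 4 + (-4 + 5*Q + 5*n) = 5*Q + 5*n)
(q(-23) + f(-36, -34))*(-509) = (-16/(-23) + (5*(-34) + 5*(-36)))*(-509) = (-16*(-1/23) + (-170 - 180))*(-509) = (16/23 - 350)*(-509) = -8034/23*(-509) = 4089306/23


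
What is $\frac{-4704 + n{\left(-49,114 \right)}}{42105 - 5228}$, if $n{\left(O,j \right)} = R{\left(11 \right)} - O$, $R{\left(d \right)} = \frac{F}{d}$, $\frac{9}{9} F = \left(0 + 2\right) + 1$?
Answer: $- \frac{51202}{405647} \approx -0.12622$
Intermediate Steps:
$F = 3$ ($F = \left(0 + 2\right) + 1 = 2 + 1 = 3$)
$R{\left(d \right)} = \frac{3}{d}$
$n{\left(O,j \right)} = \frac{3}{11} - O$
$\frac{-4704 + n{\left(-49,114 \right)}}{42105 - 5228} = \frac{-4704 + \left(\frac{3}{11} - -49\right)}{42105 - 5228} = \frac{-4704 + \left(\frac{3}{11} + 49\right)}{36877} = \left(-4704 + \frac{542}{11}\right) \frac{1}{36877} = \left(- \frac{51202}{11}\right) \frac{1}{36877} = - \frac{51202}{405647}$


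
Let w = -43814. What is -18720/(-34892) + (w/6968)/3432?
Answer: 35453323/66307488 ≈ 0.53468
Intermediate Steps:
-18720/(-34892) + (w/6968)/3432 = -18720/(-34892) - 43814/6968/3432 = -18720*(-1/34892) - 43814*1/6968*(1/3432) = 360/671 - 21907/3484*1/3432 = 360/671 - 21907/11957088 = 35453323/66307488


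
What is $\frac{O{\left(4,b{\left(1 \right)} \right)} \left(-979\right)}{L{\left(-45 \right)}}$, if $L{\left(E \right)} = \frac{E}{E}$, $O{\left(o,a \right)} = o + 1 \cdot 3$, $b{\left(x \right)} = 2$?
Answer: $-6853$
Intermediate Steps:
$O{\left(o,a \right)} = 3 + o$ ($O{\left(o,a \right)} = o + 3 = 3 + o$)
$L{\left(E \right)} = 1$
$\frac{O{\left(4,b{\left(1 \right)} \right)} \left(-979\right)}{L{\left(-45 \right)}} = \frac{\left(3 + 4\right) \left(-979\right)}{1} = 7 \left(-979\right) 1 = \left(-6853\right) 1 = -6853$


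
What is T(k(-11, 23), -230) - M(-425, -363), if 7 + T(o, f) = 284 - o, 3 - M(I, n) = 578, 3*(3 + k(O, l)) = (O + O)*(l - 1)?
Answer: 3049/3 ≈ 1016.3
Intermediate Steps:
k(O, l) = -3 + 2*O*(-1 + l)/3 (k(O, l) = -3 + ((O + O)*(l - 1))/3 = -3 + ((2*O)*(-1 + l))/3 = -3 + (2*O*(-1 + l))/3 = -3 + 2*O*(-1 + l)/3)
M(I, n) = -575 (M(I, n) = 3 - 1*578 = 3 - 578 = -575)
T(o, f) = 277 - o (T(o, f) = -7 + (284 - o) = 277 - o)
T(k(-11, 23), -230) - M(-425, -363) = (277 - (-3 - ⅔*(-11) + (⅔)*(-11)*23)) - 1*(-575) = (277 - (-3 + 22/3 - 506/3)) + 575 = (277 - 1*(-493/3)) + 575 = (277 + 493/3) + 575 = 1324/3 + 575 = 3049/3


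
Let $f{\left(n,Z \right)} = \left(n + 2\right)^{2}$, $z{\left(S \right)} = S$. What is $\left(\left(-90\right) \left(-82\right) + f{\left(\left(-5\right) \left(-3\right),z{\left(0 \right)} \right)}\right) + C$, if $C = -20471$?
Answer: $-12802$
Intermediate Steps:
$f{\left(n,Z \right)} = \left(2 + n\right)^{2}$
$\left(\left(-90\right) \left(-82\right) + f{\left(\left(-5\right) \left(-3\right),z{\left(0 \right)} \right)}\right) + C = \left(\left(-90\right) \left(-82\right) + \left(2 - -15\right)^{2}\right) - 20471 = \left(7380 + \left(2 + 15\right)^{2}\right) - 20471 = \left(7380 + 17^{2}\right) - 20471 = \left(7380 + 289\right) - 20471 = 7669 - 20471 = -12802$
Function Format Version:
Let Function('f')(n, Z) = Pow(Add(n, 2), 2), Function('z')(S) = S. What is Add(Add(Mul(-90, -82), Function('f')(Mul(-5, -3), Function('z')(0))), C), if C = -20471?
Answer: -12802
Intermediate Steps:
Function('f')(n, Z) = Pow(Add(2, n), 2)
Add(Add(Mul(-90, -82), Function('f')(Mul(-5, -3), Function('z')(0))), C) = Add(Add(Mul(-90, -82), Pow(Add(2, Mul(-5, -3)), 2)), -20471) = Add(Add(7380, Pow(Add(2, 15), 2)), -20471) = Add(Add(7380, Pow(17, 2)), -20471) = Add(Add(7380, 289), -20471) = Add(7669, -20471) = -12802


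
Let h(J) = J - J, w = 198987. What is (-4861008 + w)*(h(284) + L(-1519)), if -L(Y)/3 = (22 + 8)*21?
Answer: 8811219690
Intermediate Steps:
h(J) = 0
L(Y) = -1890 (L(Y) = -3*(22 + 8)*21 = -90*21 = -3*630 = -1890)
(-4861008 + w)*(h(284) + L(-1519)) = (-4861008 + 198987)*(0 - 1890) = -4662021*(-1890) = 8811219690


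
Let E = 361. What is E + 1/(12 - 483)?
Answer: 170030/471 ≈ 361.00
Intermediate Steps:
E + 1/(12 - 483) = 361 + 1/(12 - 483) = 361 + 1/(-471) = 361 - 1/471 = 170030/471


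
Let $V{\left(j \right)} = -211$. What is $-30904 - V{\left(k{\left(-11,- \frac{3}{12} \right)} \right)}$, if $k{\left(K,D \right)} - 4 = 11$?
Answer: $-30693$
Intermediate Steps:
$k{\left(K,D \right)} = 15$ ($k{\left(K,D \right)} = 4 + 11 = 15$)
$-30904 - V{\left(k{\left(-11,- \frac{3}{12} \right)} \right)} = -30904 - -211 = -30904 + 211 = -30693$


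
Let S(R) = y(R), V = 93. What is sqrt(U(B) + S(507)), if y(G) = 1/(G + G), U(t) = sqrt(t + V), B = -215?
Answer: sqrt(6 + 6084*I*sqrt(122))/78 ≈ 2.3501 + 2.3499*I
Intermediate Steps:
U(t) = sqrt(93 + t) (U(t) = sqrt(t + 93) = sqrt(93 + t))
y(G) = 1/(2*G)
S(R) = 1/(2*R)
sqrt(U(B) + S(507)) = sqrt(sqrt(93 - 215) + (1/2)/507) = sqrt(sqrt(-122) + (1/2)*(1/507)) = sqrt(I*sqrt(122) + 1/1014) = sqrt(1/1014 + I*sqrt(122))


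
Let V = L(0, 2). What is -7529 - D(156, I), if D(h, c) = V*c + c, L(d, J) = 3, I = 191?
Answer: -8293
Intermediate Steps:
V = 3
D(h, c) = 4*c (D(h, c) = 3*c + c = 4*c)
-7529 - D(156, I) = -7529 - 4*191 = -7529 - 1*764 = -7529 - 764 = -8293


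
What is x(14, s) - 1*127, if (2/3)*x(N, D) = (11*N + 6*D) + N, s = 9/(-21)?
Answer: 848/7 ≈ 121.14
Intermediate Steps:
s = -3/7 (s = 9*(-1/21) = -3/7 ≈ -0.42857)
x(N, D) = 9*D + 18*N (x(N, D) = 3*((11*N + 6*D) + N)/2 = 3*((6*D + 11*N) + N)/2 = 3*(6*D + 12*N)/2 = 9*D + 18*N)
x(14, s) - 1*127 = (9*(-3/7) + 18*14) - 1*127 = (-27/7 + 252) - 127 = 1737/7 - 127 = 848/7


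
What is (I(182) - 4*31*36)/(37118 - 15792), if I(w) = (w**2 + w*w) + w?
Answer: 30983/10663 ≈ 2.9057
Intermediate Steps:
I(w) = w + 2*w**2 (I(w) = (w**2 + w**2) + w = 2*w**2 + w = w + 2*w**2)
(I(182) - 4*31*36)/(37118 - 15792) = (182*(1 + 2*182) - 4*31*36)/(37118 - 15792) = (182*(1 + 364) - 124*36)/21326 = (182*365 - 4464)*(1/21326) = (66430 - 4464)*(1/21326) = 61966*(1/21326) = 30983/10663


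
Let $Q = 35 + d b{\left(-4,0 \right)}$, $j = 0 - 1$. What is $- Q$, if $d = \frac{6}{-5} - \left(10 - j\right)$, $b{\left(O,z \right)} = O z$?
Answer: $-35$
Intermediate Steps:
$j = -1$
$d = - \frac{61}{5}$ ($d = \frac{6}{-5} - \left(10 - -1\right) = 6 \left(- \frac{1}{5}\right) - \left(10 + 1\right) = - \frac{6}{5} - 11 = - \frac{61}{5} \approx -12.2$)
$Q = 35$ ($Q = 35 - \frac{61 \left(\left(-4\right) 0\right)}{5} = 35 - 0 = 35 + 0 = 35$)
$- Q = \left(-1\right) 35 = -35$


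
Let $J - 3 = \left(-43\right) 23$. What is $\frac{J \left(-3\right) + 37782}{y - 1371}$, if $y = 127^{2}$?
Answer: $\frac{20370}{7379} \approx 2.7605$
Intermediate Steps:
$J = -986$ ($J = 3 - 989 = -986$)
$y = 16129$
$\frac{J \left(-3\right) + 37782}{y - 1371} = \frac{\left(-986\right) \left(-3\right) + 37782}{16129 - 1371} = \frac{2958 + 37782}{14758} = 40740 \cdot \frac{1}{14758} = \frac{20370}{7379}$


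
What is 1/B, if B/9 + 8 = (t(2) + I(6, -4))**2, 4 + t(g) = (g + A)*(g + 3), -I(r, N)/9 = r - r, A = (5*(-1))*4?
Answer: 1/79452 ≈ 1.2586e-5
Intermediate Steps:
A = -20 (A = -5*4 = -20)
I(r, N) = 0 (I(r, N) = -9*(r - r) = -9*0 = 0)
t(g) = -4 + (-20 + g)*(3 + g) (t(g) = -4 + (g - 20)*(g + 3) = -4 + (-20 + g)*(3 + g))
B = 79452 (B = -72 + 9*((-64 + 2**2 - 17*2) + 0)**2 = -72 + 9*((-64 + 4 - 34) + 0)**2 = -72 + 9*(-94 + 0)**2 = -72 + 9*(-94)**2 = -72 + 9*8836 = -72 + 79524 = 79452)
1/B = 1/79452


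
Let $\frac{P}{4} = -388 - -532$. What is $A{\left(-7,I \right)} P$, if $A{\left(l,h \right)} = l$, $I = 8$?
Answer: $-4032$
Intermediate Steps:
$P = 576$ ($P = 4 \left(-388 - -532\right) = 4 \left(-388 + 532\right) = 4 \cdot 144 = 576$)
$A{\left(-7,I \right)} P = \left(-7\right) 576 = -4032$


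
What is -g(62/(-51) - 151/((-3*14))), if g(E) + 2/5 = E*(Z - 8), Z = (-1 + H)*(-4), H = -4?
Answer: -16752/595 ≈ -28.155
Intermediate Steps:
Z = 20 (Z = (-1 - 4)*(-4) = -5*(-4) = 20)
g(E) = -⅖ + 12*E (g(E) = -⅖ + E*(20 - 8) = -⅖ + E*12 = -⅖ + 12*E)
-g(62/(-51) - 151/((-3*14))) = -(-⅖ + 12*(62/(-51) - 151/((-3*14)))) = -(-⅖ + 12*(62*(-1/51) - 151/(-42))) = -(-⅖ + 12*(-62/51 - 151*(-1/42))) = -(-⅖ + 12*(-62/51 + 151/42)) = -(-⅖ + 12*(1699/714)) = -(-⅖ + 3398/119) = -1*16752/595 = -16752/595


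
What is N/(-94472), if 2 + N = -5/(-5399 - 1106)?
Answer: 2601/122908072 ≈ 2.1162e-5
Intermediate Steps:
N = -2601/1301 (N = -2 - 5/(-5399 - 1106) = -2 - 5/(-6505) = -2 - 1/6505*(-5) = -2 + 1/1301 = -2601/1301 ≈ -1.9992)
N/(-94472) = -2601/1301/(-94472) = -2601/1301*(-1/94472) = 2601/122908072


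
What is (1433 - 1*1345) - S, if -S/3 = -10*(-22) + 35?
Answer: 853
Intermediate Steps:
S = -765 (S = -3*(-10*(-22) + 35) = -3*(220 + 35) = -3*255 = -765)
(1433 - 1*1345) - S = (1433 - 1*1345) - 1*(-765) = (1433 - 1345) + 765 = 88 + 765 = 853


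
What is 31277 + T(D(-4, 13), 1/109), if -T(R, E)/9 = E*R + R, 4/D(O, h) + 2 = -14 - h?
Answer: 98870557/3161 ≈ 31278.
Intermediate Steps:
D(O, h) = 4/(-16 - h) (D(O, h) = 4/(-2 + (-14 - h)) = 4/(-16 - h))
T(R, E) = -9*R - 9*E*R (T(R, E) = -9*(E*R + R) = -9*(R + E*R) = -9*R - 9*E*R)
31277 + T(D(-4, 13), 1/109) = 31277 - 9*(-4/(16 + 13))*(1 + 1/109) = 31277 - 9*(-4/29)*(1 + 1/109) = 31277 - 9*(-4*1/29)*110/109 = 31277 - 9*(-4/29)*110/109 = 31277 + 3960/3161 = 98870557/3161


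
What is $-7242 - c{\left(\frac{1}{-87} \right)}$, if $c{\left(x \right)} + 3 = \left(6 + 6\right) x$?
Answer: $- \frac{209927}{29} \approx -7238.9$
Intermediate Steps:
$c{\left(x \right)} = -3 + 12 x$ ($c{\left(x \right)} = -3 + \left(6 + 6\right) x = -3 + 12 x$)
$-7242 - c{\left(\frac{1}{-87} \right)} = -7242 - \left(-3 + \frac{12}{-87}\right) = -7242 - \left(-3 + 12 \left(- \frac{1}{87}\right)\right) = -7242 - \left(-3 - \frac{4}{29}\right) = -7242 - - \frac{91}{29} = -7242 + \frac{91}{29} = - \frac{209927}{29}$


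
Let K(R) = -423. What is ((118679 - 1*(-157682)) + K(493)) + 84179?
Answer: 360117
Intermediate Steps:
((118679 - 1*(-157682)) + K(493)) + 84179 = ((118679 - 1*(-157682)) - 423) + 84179 = ((118679 + 157682) - 423) + 84179 = (276361 - 423) + 84179 = 275938 + 84179 = 360117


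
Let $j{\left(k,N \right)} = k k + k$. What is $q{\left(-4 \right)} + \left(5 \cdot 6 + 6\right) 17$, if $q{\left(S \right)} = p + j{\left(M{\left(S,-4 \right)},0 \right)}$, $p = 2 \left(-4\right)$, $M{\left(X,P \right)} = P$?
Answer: $616$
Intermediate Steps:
$j{\left(k,N \right)} = k + k^{2}$ ($j{\left(k,N \right)} = k^{2} + k = k + k^{2}$)
$p = -8$
$q{\left(S \right)} = 4$ ($q{\left(S \right)} = -8 - 4 \left(1 - 4\right) = -8 - -12 = -8 + 12 = 4$)
$q{\left(-4 \right)} + \left(5 \cdot 6 + 6\right) 17 = 4 + \left(5 \cdot 6 + 6\right) 17 = 4 + \left(30 + 6\right) 17 = 4 + 36 \cdot 17 = 4 + 612 = 616$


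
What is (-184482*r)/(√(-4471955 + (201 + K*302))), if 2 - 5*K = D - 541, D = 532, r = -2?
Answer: -30747*I*√27944310/931477 ≈ -174.49*I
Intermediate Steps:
K = 11/5 (K = ⅖ - (532 - 541)/5 = ⅖ - ⅕*(-9) = ⅖ + 9/5 = 11/5 ≈ 2.2000)
(-184482*r)/(√(-4471955 + (201 + K*302))) = (-184482*(-2))/(√(-4471955 + (201 + (11/5)*302))) = 368964/(√(-4471955 + (201 + 3322/5))) = 368964/(√(-4471955 + 4327/5)) = 368964/(√(-22355448/5)) = 368964/((2*I*√27944310/5)) = 368964*(-I*√27944310/11177724) = -30747*I*√27944310/931477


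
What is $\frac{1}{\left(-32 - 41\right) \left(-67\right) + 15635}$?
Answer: $\frac{1}{20526} \approx 4.8719 \cdot 10^{-5}$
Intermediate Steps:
$\frac{1}{\left(-32 - 41\right) \left(-67\right) + 15635} = \frac{1}{\left(-73\right) \left(-67\right) + 15635} = \frac{1}{4891 + 15635} = \frac{1}{20526}$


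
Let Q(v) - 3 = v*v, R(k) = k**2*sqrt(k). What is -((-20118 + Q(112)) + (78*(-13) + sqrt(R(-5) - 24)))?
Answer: 8585 - sqrt(-24 + 25*I*sqrt(5)) ≈ 8580.7 - 6.5129*I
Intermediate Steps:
R(k) = k**(5/2)
Q(v) = 3 + v**2 (Q(v) = 3 + v*v = 3 + v**2)
-((-20118 + Q(112)) + (78*(-13) + sqrt(R(-5) - 24))) = -((-20118 + (3 + 112**2)) + (78*(-13) + sqrt((-5)**(5/2) - 24))) = -((-20118 + (3 + 12544)) + (-1014 + sqrt(25*I*sqrt(5) - 24))) = -((-20118 + 12547) + (-1014 + sqrt(-24 + 25*I*sqrt(5)))) = -(-7571 + (-1014 + sqrt(-24 + 25*I*sqrt(5)))) = -(-8585 + sqrt(-24 + 25*I*sqrt(5))) = 8585 - sqrt(-24 + 25*I*sqrt(5))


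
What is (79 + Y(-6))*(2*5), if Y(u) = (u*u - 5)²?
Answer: 10400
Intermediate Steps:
Y(u) = (-5 + u²)² (Y(u) = (u² - 5)² = (-5 + u²)²)
(79 + Y(-6))*(2*5) = (79 + (-5 + (-6)²)²)*(2*5) = (79 + (-5 + 36)²)*10 = (79 + 31²)*10 = (79 + 961)*10 = 1040*10 = 10400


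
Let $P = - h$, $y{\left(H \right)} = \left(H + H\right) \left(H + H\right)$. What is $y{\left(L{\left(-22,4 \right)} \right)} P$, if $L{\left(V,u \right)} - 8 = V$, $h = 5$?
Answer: $-3920$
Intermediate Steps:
$L{\left(V,u \right)} = 8 + V$
$y{\left(H \right)} = 4 H^{2}$ ($y{\left(H \right)} = 2 H 2 H = 4 H^{2}$)
$P = -5$ ($P = \left(-1\right) 5 = -5$)
$y{\left(L{\left(-22,4 \right)} \right)} P = 4 \left(8 - 22\right)^{2} \left(-5\right) = 4 \left(-14\right)^{2} \left(-5\right) = 4 \cdot 196 \left(-5\right) = 784 \left(-5\right) = -3920$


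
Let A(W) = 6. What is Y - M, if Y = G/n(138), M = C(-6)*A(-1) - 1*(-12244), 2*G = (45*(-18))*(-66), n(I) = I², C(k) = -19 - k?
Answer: -12870143/1058 ≈ -12165.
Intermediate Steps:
G = 26730 (G = ((45*(-18))*(-66))/2 = (-810*(-66))/2 = (½)*53460 = 26730)
M = 12166 (M = (-19 - 1*(-6))*6 - 1*(-12244) = (-19 + 6)*6 + 12244 = -13*6 + 12244 = -78 + 12244 = 12166)
Y = 1485/1058 (Y = 26730/(138²) = 26730/19044 = 26730*(1/19044) = 1485/1058 ≈ 1.4036)
Y - M = 1485/1058 - 1*12166 = 1485/1058 - 12166 = -12870143/1058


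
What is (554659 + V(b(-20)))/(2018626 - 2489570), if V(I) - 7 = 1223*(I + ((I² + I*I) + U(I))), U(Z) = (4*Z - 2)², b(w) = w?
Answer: -4866029/235472 ≈ -20.665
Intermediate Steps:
U(Z) = (-2 + 4*Z)²
V(I) = 7 + 1223*I + 2446*I² + 4892*(-1 + 2*I)² (V(I) = 7 + 1223*(I + ((I² + I*I) + 4*(-1 + 2*I)²)) = 7 + 1223*(I + ((I² + I²) + 4*(-1 + 2*I)²)) = 7 + 1223*(I + (2*I² + 4*(-1 + 2*I)²)) = 7 + 1223*(I + 2*I² + 4*(-1 + 2*I)²) = 7 + (1223*I + 2446*I² + 4892*(-1 + 2*I)²) = 7 + 1223*I + 2446*I² + 4892*(-1 + 2*I)²)
(554659 + V(b(-20)))/(2018626 - 2489570) = (554659 + (4899 - 18345*(-20) + 22014*(-20)²))/(2018626 - 2489570) = (554659 + (4899 + 366900 + 22014*400))/(-470944) = (554659 + (4899 + 366900 + 8805600))*(-1/470944) = (554659 + 9177399)*(-1/470944) = 9732058*(-1/470944) = -4866029/235472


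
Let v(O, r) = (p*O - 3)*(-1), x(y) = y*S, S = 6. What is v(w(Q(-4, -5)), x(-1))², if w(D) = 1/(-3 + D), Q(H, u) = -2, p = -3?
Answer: 144/25 ≈ 5.7600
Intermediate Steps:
x(y) = 6*y (x(y) = y*6 = 6*y)
v(O, r) = 3 + 3*O (v(O, r) = (-3*O - 3)*(-1) = (-3 - 3*O)*(-1) = 3 + 3*O)
v(w(Q(-4, -5)), x(-1))² = (3 + 3/(-3 - 2))² = (3 + 3/(-5))² = (3 + 3*(-⅕))² = (3 - ⅗)² = (12/5)² = 144/25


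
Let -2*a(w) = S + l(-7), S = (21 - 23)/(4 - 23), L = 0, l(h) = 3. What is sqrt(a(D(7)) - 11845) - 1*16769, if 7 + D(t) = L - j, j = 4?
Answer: -16769 + I*sqrt(17106422)/38 ≈ -16769.0 + 108.84*I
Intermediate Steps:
S = 2/19 (S = -2/(-19) = -2*(-1/19) = 2/19 ≈ 0.10526)
D(t) = -11 (D(t) = -7 + (0 - 1*4) = -7 + (0 - 4) = -7 - 4 = -11)
a(w) = -59/38 (a(w) = -(2/19 + 3)/2 = -1/2*59/19 = -59/38)
sqrt(a(D(7)) - 11845) - 1*16769 = sqrt(-59/38 - 11845) - 1*16769 = sqrt(-450169/38) - 16769 = I*sqrt(17106422)/38 - 16769 = -16769 + I*sqrt(17106422)/38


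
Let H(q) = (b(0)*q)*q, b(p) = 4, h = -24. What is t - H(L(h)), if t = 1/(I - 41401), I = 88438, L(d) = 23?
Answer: -99530291/47037 ≈ -2116.0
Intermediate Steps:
H(q) = 4*q² (H(q) = (4*q)*q = 4*q²)
t = 1/47037 (t = 1/(88438 - 41401) = 1/47037 ≈ 2.1260e-5)
t - H(L(h)) = 1/47037 - 4*23² = 1/47037 - 4*529 = 1/47037 - 1*2116 = 1/47037 - 2116 = -99530291/47037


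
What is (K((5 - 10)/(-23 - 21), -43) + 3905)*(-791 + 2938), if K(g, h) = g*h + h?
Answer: 364373811/44 ≈ 8.2812e+6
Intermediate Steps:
K(g, h) = h + g*h
(K((5 - 10)/(-23 - 21), -43) + 3905)*(-791 + 2938) = (-43*(1 + (5 - 10)/(-23 - 21)) + 3905)*(-791 + 2938) = (-43*(1 - 5/(-44)) + 3905)*2147 = (-43*(1 - 5*(-1/44)) + 3905)*2147 = (-43*(1 + 5/44) + 3905)*2147 = (-43*49/44 + 3905)*2147 = (-2107/44 + 3905)*2147 = (169713/44)*2147 = 364373811/44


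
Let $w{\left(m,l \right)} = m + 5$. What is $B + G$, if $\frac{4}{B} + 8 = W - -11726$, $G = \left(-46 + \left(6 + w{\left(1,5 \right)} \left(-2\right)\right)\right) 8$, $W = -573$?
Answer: $- \frac{4636316}{11145} \approx -416.0$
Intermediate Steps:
$w{\left(m,l \right)} = 5 + m$
$G = -416$ ($G = \left(-46 + \left(6 + \left(5 + 1\right) \left(-2\right)\right)\right) 8 = \left(-46 + \left(6 + 6 \left(-2\right)\right)\right) 8 = \left(-46 + \left(6 - 12\right)\right) 8 = \left(-46 - 6\right) 8 = \left(-52\right) 8 = -416$)
$B = \frac{4}{11145}$ ($B = \frac{4}{-8 - -11153} = \frac{4}{-8 + \left(-573 + 11726\right)} = \frac{4}{-8 + 11153} = \frac{4}{11145} \approx 0.00035891$)
$B + G = \frac{4}{11145} - 416 = - \frac{4636316}{11145}$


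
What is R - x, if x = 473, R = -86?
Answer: -559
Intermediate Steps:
R - x = -86 - 1*473 = -86 - 473 = -559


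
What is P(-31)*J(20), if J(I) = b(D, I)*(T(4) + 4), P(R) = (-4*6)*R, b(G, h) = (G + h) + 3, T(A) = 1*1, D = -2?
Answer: 78120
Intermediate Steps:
T(A) = 1
b(G, h) = 3 + G + h
P(R) = -24*R
J(I) = 5 + 5*I (J(I) = (3 - 2 + I)*(1 + 4) = (1 + I)*5 = 5 + 5*I)
P(-31)*J(20) = (-24*(-31))*(5 + 5*20) = 744*(5 + 100) = 744*105 = 78120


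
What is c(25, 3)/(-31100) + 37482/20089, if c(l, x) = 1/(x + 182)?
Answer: 215652666911/115582061500 ≈ 1.8658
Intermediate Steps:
c(l, x) = 1/(182 + x)
c(25, 3)/(-31100) + 37482/20089 = 1/((182 + 3)*(-31100)) + 37482/20089 = -1/31100/185 + 37482*(1/20089) = (1/185)*(-1/31100) + 37482/20089 = -1/5753500 + 37482/20089 = 215652666911/115582061500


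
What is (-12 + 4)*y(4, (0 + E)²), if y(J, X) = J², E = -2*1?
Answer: -128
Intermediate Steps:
E = -2
(-12 + 4)*y(4, (0 + E)²) = (-12 + 4)*4² = -8*16 = -128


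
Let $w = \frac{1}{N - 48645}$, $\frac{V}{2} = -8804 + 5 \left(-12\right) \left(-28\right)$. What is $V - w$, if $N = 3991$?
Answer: $- \frac{636230191}{44654} \approx -14248.0$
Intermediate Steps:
$V = -14248$ ($V = 2 \left(-8804 + 5 \left(-12\right) \left(-28\right)\right) = 2 \left(-8804 - -1680\right) = 2 \left(-8804 + 1680\right) = 2 \left(-7124\right) = -14248$)
$w = - \frac{1}{44654}$ ($w = \frac{1}{3991 - 48645} = \frac{1}{-44654} = - \frac{1}{44654} \approx -2.2394 \cdot 10^{-5}$)
$V - w = -14248 - - \frac{1}{44654} = -14248 + \frac{1}{44654} = - \frac{636230191}{44654}$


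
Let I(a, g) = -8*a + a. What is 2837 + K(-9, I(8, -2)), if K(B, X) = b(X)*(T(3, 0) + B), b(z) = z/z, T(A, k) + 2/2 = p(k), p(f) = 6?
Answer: 2833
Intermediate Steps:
I(a, g) = -7*a
T(A, k) = 5 (T(A, k) = -1 + 6 = 5)
b(z) = 1
K(B, X) = 5 + B (K(B, X) = 1*(5 + B) = 5 + B)
2837 + K(-9, I(8, -2)) = 2837 + (5 - 9) = 2837 - 4 = 2833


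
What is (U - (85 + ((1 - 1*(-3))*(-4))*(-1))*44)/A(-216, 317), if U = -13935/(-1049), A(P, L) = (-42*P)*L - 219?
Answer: -4647821/3016509645 ≈ -0.0015408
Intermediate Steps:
A(P, L) = -219 - 42*L*P (A(P, L) = -42*L*P - 219 = -219 - 42*L*P)
U = 13935/1049 (U = -13935*(-1/1049) = 13935/1049 ≈ 13.284)
(U - (85 + ((1 - 1*(-3))*(-4))*(-1))*44)/A(-216, 317) = (13935/1049 - (85 + ((1 - 1*(-3))*(-4))*(-1))*44)/(-219 - 42*317*(-216)) = (13935/1049 - (85 + ((1 + 3)*(-4))*(-1))*44)/(-219 + 2875824) = (13935/1049 - (85 + (4*(-4))*(-1))*44)/2875605 = (13935/1049 - (85 - 16*(-1))*44)*(1/2875605) = (13935/1049 - (85 + 16)*44)*(1/2875605) = (13935/1049 - 101*44)*(1/2875605) = (13935/1049 - 1*4444)*(1/2875605) = (13935/1049 - 4444)*(1/2875605) = -4647821/1049*1/2875605 = -4647821/3016509645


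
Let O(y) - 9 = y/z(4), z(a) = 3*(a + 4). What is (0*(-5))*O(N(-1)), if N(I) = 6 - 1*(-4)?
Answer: 0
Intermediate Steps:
N(I) = 10 (N(I) = 6 + 4 = 10)
z(a) = 12 + 3*a (z(a) = 3*(4 + a) = 12 + 3*a)
O(y) = 9 + y/24 (O(y) = 9 + y/(12 + 3*4) = 9 + y/(12 + 12) = 9 + y/24)
(0*(-5))*O(N(-1)) = (0*(-5))*(9 + (1/24)*10) = 0*(9 + 5/12) = 0*(113/12) = 0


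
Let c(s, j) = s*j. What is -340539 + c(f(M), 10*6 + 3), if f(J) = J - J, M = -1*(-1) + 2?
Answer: -340539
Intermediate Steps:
M = 3 (M = 1 + 2 = 3)
f(J) = 0
c(s, j) = j*s
-340539 + c(f(M), 10*6 + 3) = -340539 + (10*6 + 3)*0 = -340539 + (60 + 3)*0 = -340539 + 63*0 = -340539 + 0 = -340539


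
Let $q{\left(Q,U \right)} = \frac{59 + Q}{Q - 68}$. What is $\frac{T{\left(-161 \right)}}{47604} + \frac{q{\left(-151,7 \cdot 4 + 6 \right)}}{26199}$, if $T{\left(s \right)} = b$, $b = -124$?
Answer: $- \frac{58923373}{22760983827} \approx -0.0025888$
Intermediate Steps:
$q{\left(Q,U \right)} = \frac{59 + Q}{-68 + Q}$
$T{\left(s \right)} = -124$
$\frac{T{\left(-161 \right)}}{47604} + \frac{q{\left(-151,7 \cdot 4 + 6 \right)}}{26199} = - \frac{124}{47604} + \frac{\frac{1}{-68 - 151} \left(59 - 151\right)}{26199} = \left(-124\right) \frac{1}{47604} + \frac{1}{-219} \left(-92\right) \frac{1}{26199} = - \frac{31}{11901} + \left(- \frac{1}{219}\right) \left(-92\right) \frac{1}{26199} = - \frac{31}{11901} + \frac{92}{219} \cdot \frac{1}{26199} = - \frac{31}{11901} + \frac{92}{5737581} = - \frac{58923373}{22760983827}$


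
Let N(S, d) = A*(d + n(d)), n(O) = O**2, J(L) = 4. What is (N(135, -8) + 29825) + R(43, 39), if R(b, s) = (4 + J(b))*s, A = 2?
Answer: 30249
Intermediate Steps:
R(b, s) = 8*s (R(b, s) = (4 + 4)*s = 8*s)
N(S, d) = 2*d + 2*d**2 (N(S, d) = 2*(d + d**2) = 2*d + 2*d**2)
(N(135, -8) + 29825) + R(43, 39) = (2*(-8)*(1 - 8) + 29825) + 8*39 = (2*(-8)*(-7) + 29825) + 312 = (112 + 29825) + 312 = 29937 + 312 = 30249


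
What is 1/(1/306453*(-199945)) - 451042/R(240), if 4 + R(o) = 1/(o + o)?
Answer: 43287536407893/383694455 ≈ 1.1282e+5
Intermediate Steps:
R(o) = -4 + 1/(2*o) (R(o) = -4 + 1/(o + o) = -4 + 1/(2*o))
1/(1/306453*(-199945)) - 451042/R(240) = 1/(1/306453*(-199945)) - 451042/(-4 + (½)/240) = -1/199945/(1/306453) - 451042/(-4 + (½)*(1/240)) = 306453*(-1/199945) - 451042/(-4 + 1/480) = -306453/199945 - 451042/(-1919/480) = -306453/199945 - 451042*(-480/1919) = -306453/199945 + 216500160/1919 = 43287536407893/383694455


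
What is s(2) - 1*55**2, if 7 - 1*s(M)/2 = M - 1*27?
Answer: -2961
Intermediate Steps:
s(M) = 68 - 2*M (s(M) = 14 - 2*(M - 1*27) = 14 - 2*(M - 27) = 14 - 2*(-27 + M) = 14 + (54 - 2*M) = 68 - 2*M)
s(2) - 1*55**2 = (68 - 2*2) - 1*55**2 = (68 - 4) - 1*3025 = 64 - 3025 = -2961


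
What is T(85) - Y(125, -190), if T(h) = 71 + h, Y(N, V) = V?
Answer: 346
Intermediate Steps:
T(85) - Y(125, -190) = (71 + 85) - 1*(-190) = 156 + 190 = 346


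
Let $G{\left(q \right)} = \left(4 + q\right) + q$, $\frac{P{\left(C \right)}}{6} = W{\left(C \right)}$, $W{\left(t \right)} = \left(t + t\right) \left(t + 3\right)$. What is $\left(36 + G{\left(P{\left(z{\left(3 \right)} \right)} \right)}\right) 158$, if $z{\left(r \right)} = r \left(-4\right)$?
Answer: $415856$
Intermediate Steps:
$W{\left(t \right)} = 2 t \left(3 + t\right)$
$z{\left(r \right)} = - 4 r$
$P{\left(C \right)} = 12 C \left(3 + C\right)$ ($P{\left(C \right)} = 6 \cdot 2 C \left(3 + C\right) = 12 C \left(3 + C\right)$)
$G{\left(q \right)} = 4 + 2 q$
$\left(36 + G{\left(P{\left(z{\left(3 \right)} \right)} \right)}\right) 158 = \left(36 + \left(4 + 2 \cdot 12 \left(\left(-4\right) 3\right) \left(3 - 12\right)\right)\right) 158 = \left(36 + \left(4 + 2 \cdot 12 \left(-12\right) \left(3 - 12\right)\right)\right) 158 = \left(36 + \left(4 + 2 \cdot 12 \left(-12\right) \left(-9\right)\right)\right) 158 = \left(36 + \left(4 + 2 \cdot 1296\right)\right) 158 = \left(36 + \left(4 + 2592\right)\right) 158 = \left(36 + 2596\right) 158 = 2632 \cdot 158 = 415856$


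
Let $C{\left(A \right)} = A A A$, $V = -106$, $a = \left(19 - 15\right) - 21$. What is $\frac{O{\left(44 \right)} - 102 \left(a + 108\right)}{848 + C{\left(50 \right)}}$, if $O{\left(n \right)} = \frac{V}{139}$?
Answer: $- \frac{161288}{2186609} \approx -0.073762$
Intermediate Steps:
$a = -17$ ($a = 4 - 21 = -17$)
$C{\left(A \right)} = A^{3}$ ($C{\left(A \right)} = A^{2} A = A^{3}$)
$O{\left(n \right)} = - \frac{106}{139}$
$\frac{O{\left(44 \right)} - 102 \left(a + 108\right)}{848 + C{\left(50 \right)}} = \frac{- \frac{106}{139} - 102 \left(-17 + 108\right)}{848 + 50^{3}} = \frac{- \frac{106}{139} - 9282}{848 + 125000} = \frac{- \frac{106}{139} - 9282}{125848} = \left(- \frac{1290304}{139}\right) \frac{1}{125848} = - \frac{161288}{2186609}$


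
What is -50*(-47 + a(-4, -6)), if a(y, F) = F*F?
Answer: 550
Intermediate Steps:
a(y, F) = F²
-50*(-47 + a(-4, -6)) = -50*(-47 + (-6)²) = -50*(-47 + 36) = -50*(-11) = 550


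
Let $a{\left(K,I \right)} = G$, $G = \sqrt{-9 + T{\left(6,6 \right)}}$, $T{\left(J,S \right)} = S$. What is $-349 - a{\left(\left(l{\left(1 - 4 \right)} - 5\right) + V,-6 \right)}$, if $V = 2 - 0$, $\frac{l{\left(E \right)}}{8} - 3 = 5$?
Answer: $-349 - i \sqrt{3} \approx -349.0 - 1.732 i$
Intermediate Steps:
$l{\left(E \right)} = 64$ ($l{\left(E \right)} = 24 + 8 \cdot 5 = 24 + 40 = 64$)
$V = 2$ ($V = 2 + 0 = 2$)
$G = i \sqrt{3}$ ($G = \sqrt{-9 + 6} = \sqrt{-3} = i \sqrt{3} \approx 1.732 i$)
$a{\left(K,I \right)} = i \sqrt{3}$
$-349 - a{\left(\left(l{\left(1 - 4 \right)} - 5\right) + V,-6 \right)} = -349 - i \sqrt{3}$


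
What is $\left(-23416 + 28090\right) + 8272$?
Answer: $12946$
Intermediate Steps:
$\left(-23416 + 28090\right) + 8272 = 4674 + 8272 = 12946$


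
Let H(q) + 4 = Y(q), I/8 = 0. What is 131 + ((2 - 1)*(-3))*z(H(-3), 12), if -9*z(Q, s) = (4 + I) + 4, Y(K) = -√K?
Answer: 401/3 ≈ 133.67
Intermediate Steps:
I = 0 (I = 8*0 = 0)
H(q) = -4 - √q
z(Q, s) = -8/9 (z(Q, s) = -((4 + 0) + 4)/9 = -(4 + 4)/9 = -⅑*8 = -8/9)
131 + ((2 - 1)*(-3))*z(H(-3), 12) = 131 + ((2 - 1)*(-3))*(-8/9) = 131 + (1*(-3))*(-8/9) = 131 - 3*(-8/9) = 131 + 8/3 = 401/3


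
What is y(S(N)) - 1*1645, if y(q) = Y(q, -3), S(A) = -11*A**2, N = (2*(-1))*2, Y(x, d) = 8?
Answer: -1637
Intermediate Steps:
N = -4 (N = -2*2 = -4)
y(q) = 8
y(S(N)) - 1*1645 = 8 - 1*1645 = 8 - 1645 = -1637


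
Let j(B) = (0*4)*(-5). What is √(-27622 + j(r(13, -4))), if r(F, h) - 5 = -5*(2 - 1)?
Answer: I*√27622 ≈ 166.2*I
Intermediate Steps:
r(F, h) = 0 (r(F, h) = 5 - 5*(2 - 1) = 5 - 5*1 = 5 - 5 = 0)
j(B) = 0 (j(B) = 0*(-5) = 0)
√(-27622 + j(r(13, -4))) = √(-27622 + 0) = √(-27622) = I*√27622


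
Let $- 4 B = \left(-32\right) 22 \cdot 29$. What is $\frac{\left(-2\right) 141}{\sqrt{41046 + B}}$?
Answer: $- \frac{141 \sqrt{1846}}{4615} \approx -1.3127$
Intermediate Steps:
$B = 5104$ ($B = - \frac{\left(-32\right) 22 \cdot 29}{4} = - \frac{\left(-704\right) 29}{4} = \left(- \frac{1}{4}\right) \left(-20416\right) = 5104$)
$\frac{\left(-2\right) 141}{\sqrt{41046 + B}} = \frac{\left(-2\right) 141}{\sqrt{41046 + 5104}} = - \frac{282}{\sqrt{46150}} = - \frac{282}{5 \sqrt{1846}} = - 282 \frac{\sqrt{1846}}{9230} = - \frac{141 \sqrt{1846}}{4615}$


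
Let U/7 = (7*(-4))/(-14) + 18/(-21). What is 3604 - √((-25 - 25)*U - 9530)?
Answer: 3604 - I*√9930 ≈ 3604.0 - 99.649*I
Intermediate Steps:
U = 8 (U = 7*((7*(-4))/(-14) + 18/(-21)) = 7*(-28*(-1/14) + 18*(-1/21)) = 7*(2 - 6/7) = 7*(8/7) = 8)
3604 - √((-25 - 25)*U - 9530) = 3604 - √((-25 - 25)*8 - 9530) = 3604 - √(-50*8 - 9530) = 3604 - √(-400 - 9530) = 3604 - √(-9930) = 3604 - I*√9930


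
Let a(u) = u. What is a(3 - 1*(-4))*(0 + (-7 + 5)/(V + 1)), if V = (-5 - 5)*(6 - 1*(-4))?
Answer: 14/99 ≈ 0.14141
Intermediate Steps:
V = -100 (V = -10*(6 + 4) = -10*10 = -100)
a(3 - 1*(-4))*(0 + (-7 + 5)/(V + 1)) = (3 - 1*(-4))*(0 + (-7 + 5)/(-100 + 1)) = (3 + 4)*(0 - 2/(-99)) = 7*(0 - 2*(-1/99)) = 7*(0 + 2/99) = 7*(2/99) = 14/99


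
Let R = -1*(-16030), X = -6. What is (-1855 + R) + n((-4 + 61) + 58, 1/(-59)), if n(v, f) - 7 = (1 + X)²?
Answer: 14207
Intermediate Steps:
n(v, f) = 32 (n(v, f) = 7 + (1 - 6)² = 7 + (-5)² = 7 + 25 = 32)
R = 16030
(-1855 + R) + n((-4 + 61) + 58, 1/(-59)) = (-1855 + 16030) + 32 = 14175 + 32 = 14207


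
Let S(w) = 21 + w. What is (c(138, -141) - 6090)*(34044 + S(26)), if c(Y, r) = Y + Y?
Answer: -198205074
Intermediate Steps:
c(Y, r) = 2*Y
(c(138, -141) - 6090)*(34044 + S(26)) = (2*138 - 6090)*(34044 + (21 + 26)) = (276 - 6090)*(34044 + 47) = -5814*34091 = -198205074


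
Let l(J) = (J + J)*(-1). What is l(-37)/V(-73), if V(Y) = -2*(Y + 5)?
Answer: 37/68 ≈ 0.54412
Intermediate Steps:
V(Y) = -10 - 2*Y (V(Y) = -2*(5 + Y) = -10 - 2*Y)
l(J) = -2*J (l(J) = (2*J)*(-1) = -2*J)
l(-37)/V(-73) = (-2*(-37))/(-10 - 2*(-73)) = 74/(-10 + 146) = 74/136 = 74*(1/136) = 37/68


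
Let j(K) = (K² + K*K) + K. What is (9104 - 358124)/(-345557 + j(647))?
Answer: -87255/123077 ≈ -0.70895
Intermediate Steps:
j(K) = K + 2*K² (j(K) = (K² + K²) + K = 2*K² + K = K + 2*K²)
(9104 - 358124)/(-345557 + j(647)) = (9104 - 358124)/(-345557 + 647*(1 + 2*647)) = -349020/(-345557 + 647*(1 + 1294)) = -349020/(-345557 + 647*1295) = -349020/(-345557 + 837865) = -349020/492308 = -349020*1/492308 = -87255/123077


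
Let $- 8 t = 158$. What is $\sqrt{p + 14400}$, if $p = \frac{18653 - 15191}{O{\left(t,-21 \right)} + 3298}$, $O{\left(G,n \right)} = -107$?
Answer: $\frac{\sqrt{146638773642}}{3191} \approx 120.0$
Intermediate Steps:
$t = - \frac{79}{4}$ ($t = \left(- \frac{1}{8}\right) 158 = - \frac{79}{4} \approx -19.75$)
$p = \frac{3462}{3191}$ ($p = \frac{18653 - 15191}{-107 + 3298} = \frac{3462}{3191} \approx 1.0849$)
$\sqrt{p + 14400} = \sqrt{\frac{3462}{3191} + 14400} = \sqrt{\frac{45953862}{3191}} = \frac{\sqrt{146638773642}}{3191}$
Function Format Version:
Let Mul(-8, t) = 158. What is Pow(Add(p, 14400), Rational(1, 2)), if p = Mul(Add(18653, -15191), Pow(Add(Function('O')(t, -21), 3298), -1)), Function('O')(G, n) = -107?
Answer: Mul(Rational(1, 3191), Pow(146638773642, Rational(1, 2))) ≈ 120.00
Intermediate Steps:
t = Rational(-79, 4) (t = Mul(Rational(-1, 8), 158) = Rational(-79, 4) ≈ -19.750)
p = Rational(3462, 3191) (p = Mul(Add(18653, -15191), Pow(Add(-107, 3298), -1)) = Mul(3462, Pow(3191, -1)) = Mul(3462, Rational(1, 3191)) = Rational(3462, 3191) ≈ 1.0849)
Pow(Add(p, 14400), Rational(1, 2)) = Pow(Add(Rational(3462, 3191), 14400), Rational(1, 2)) = Pow(Rational(45953862, 3191), Rational(1, 2)) = Mul(Rational(1, 3191), Pow(146638773642, Rational(1, 2)))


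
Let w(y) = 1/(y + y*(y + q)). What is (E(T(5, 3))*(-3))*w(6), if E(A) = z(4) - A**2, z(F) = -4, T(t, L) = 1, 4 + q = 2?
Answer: 1/2 ≈ 0.50000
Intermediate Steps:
q = -2 (q = -4 + 2 = -2)
E(A) = -4 - A**2
w(y) = 1/(y + y*(-2 + y)) (w(y) = 1/(y + y*(y - 2)) = 1/(y + y*(-2 + y)))
(E(T(5, 3))*(-3))*w(6) = ((-4 - 1*1**2)*(-3))*(1/(6*(-1 + 6))) = ((-4 - 1*1)*(-3))*((1/6)/5) = ((-4 - 1)*(-3))*((1/6)*(1/5)) = -5*(-3)*(1/30) = 15*(1/30) = 1/2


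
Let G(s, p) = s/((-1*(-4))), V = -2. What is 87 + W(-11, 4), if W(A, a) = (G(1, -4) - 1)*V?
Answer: 177/2 ≈ 88.500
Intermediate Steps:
G(s, p) = s/4
W(A, a) = 3/2 (W(A, a) = ((¼)*1 - 1)*(-2) = (¼ - 1)*(-2) = -¾*(-2) = 3/2)
87 + W(-11, 4) = 87 + 3/2 = 177/2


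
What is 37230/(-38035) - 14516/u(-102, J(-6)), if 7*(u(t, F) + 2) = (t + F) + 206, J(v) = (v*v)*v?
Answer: 55144592/68463 ≈ 805.47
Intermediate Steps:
J(v) = v³ (J(v) = v²*v = v³)
u(t, F) = 192/7 + F/7 + t/7 (u(t, F) = -2 + ((t + F) + 206)/7 = -2 + ((F + t) + 206)/7 = -2 + (206 + F + t)/7 = -2 + (206/7 + F/7 + t/7) = 192/7 + F/7 + t/7)
37230/(-38035) - 14516/u(-102, J(-6)) = 37230/(-38035) - 14516/(192/7 + (⅐)*(-6)³ + (⅐)*(-102)) = 37230*(-1/38035) - 14516/(192/7 + (⅐)*(-216) - 102/7) = -7446/7607 - 14516/(192/7 - 216/7 - 102/7) = -7446/7607 - 14516/(-18) = -7446/7607 - 14516*(-1/18) = -7446/7607 + 7258/9 = 55144592/68463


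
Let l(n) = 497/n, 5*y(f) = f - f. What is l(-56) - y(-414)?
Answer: -71/8 ≈ -8.8750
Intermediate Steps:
y(f) = 0 (y(f) = (f - f)/5 = (⅕)*0 = 0)
l(-56) - y(-414) = 497/(-56) - 1*0 = 497*(-1/56) + 0 = -71/8 + 0 = -71/8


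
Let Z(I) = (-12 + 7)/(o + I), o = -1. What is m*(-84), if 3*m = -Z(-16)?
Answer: 140/17 ≈ 8.2353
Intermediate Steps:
Z(I) = -5/(-1 + I) (Z(I) = (-12 + 7)/(-1 + I) = -5/(-1 + I))
m = -5/51 (m = (-(-5)/(-1 - 16))/3 = (-(-5)/(-17))/3 = (-(-5)*(-1)/17)/3 = (-1*5/17)/3 = (⅓)*(-5/17) = -5/51 ≈ -0.098039)
m*(-84) = -5/51*(-84) = 140/17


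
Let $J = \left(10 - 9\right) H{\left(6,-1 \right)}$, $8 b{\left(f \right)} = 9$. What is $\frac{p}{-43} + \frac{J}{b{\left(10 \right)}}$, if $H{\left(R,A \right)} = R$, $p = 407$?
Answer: $- \frac{533}{129} \approx -4.1318$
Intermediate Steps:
$b{\left(f \right)} = \frac{9}{8}$ ($b{\left(f \right)} = \frac{1}{8} \cdot 9 = \frac{9}{8}$)
$J = 6$ ($J = \left(10 - 9\right) 6 = 1 \cdot 6 = 6$)
$\frac{p}{-43} + \frac{J}{b{\left(10 \right)}} = \frac{407}{-43} + \frac{6}{\frac{9}{8}} = 407 \left(- \frac{1}{43}\right) + 6 \cdot \frac{8}{9} = - \frac{407}{43} + \frac{16}{3} = - \frac{533}{129}$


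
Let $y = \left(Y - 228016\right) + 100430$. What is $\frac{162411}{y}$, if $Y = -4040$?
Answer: $- \frac{162411}{131626} \approx -1.2339$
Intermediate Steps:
$y = -131626$ ($y = \left(-4040 - 228016\right) + 100430 = -232056 + 100430 = -131626$)
$\frac{162411}{y} = \frac{162411}{-131626} = 162411 \left(- \frac{1}{131626}\right) = - \frac{162411}{131626}$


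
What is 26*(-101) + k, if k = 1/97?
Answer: -254721/97 ≈ -2626.0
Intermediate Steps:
k = 1/97 ≈ 0.010309
26*(-101) + k = 26*(-101) + 1/97 = -2626 + 1/97 = -254721/97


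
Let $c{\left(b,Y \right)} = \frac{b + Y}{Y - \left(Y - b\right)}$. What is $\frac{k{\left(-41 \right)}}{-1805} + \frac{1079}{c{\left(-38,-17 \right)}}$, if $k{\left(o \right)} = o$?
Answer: $\frac{14802173}{19855} \approx 745.51$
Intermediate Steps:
$c{\left(b,Y \right)} = \frac{Y + b}{b}$
$\frac{k{\left(-41 \right)}}{-1805} + \frac{1079}{c{\left(-38,-17 \right)}} = - \frac{41}{-1805} + \frac{1079}{\frac{1}{-38} \left(-17 - 38\right)} = \left(-41\right) \left(- \frac{1}{1805}\right) + \frac{1079}{\left(- \frac{1}{38}\right) \left(-55\right)} = \frac{41}{1805} + \frac{1079}{\frac{55}{38}} = \frac{41}{1805} + 1079 \cdot \frac{38}{55} = \frac{41}{1805} + \frac{41002}{55} = \frac{14802173}{19855}$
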